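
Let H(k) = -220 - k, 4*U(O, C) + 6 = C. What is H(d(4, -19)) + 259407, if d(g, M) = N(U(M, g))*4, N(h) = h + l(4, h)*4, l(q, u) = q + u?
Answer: 259133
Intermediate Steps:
U(O, C) = -3/2 + C/4
N(h) = 16 + 5*h (N(h) = h + (4 + h)*4 = h + (16 + 4*h) = 16 + 5*h)
d(g, M) = 34 + 5*g (d(g, M) = (16 + 5*(-3/2 + g/4))*4 = (16 + (-15/2 + 5*g/4))*4 = (17/2 + 5*g/4)*4 = 34 + 5*g)
H(d(4, -19)) + 259407 = (-220 - (34 + 5*4)) + 259407 = (-220 - (34 + 20)) + 259407 = (-220 - 1*54) + 259407 = (-220 - 54) + 259407 = -274 + 259407 = 259133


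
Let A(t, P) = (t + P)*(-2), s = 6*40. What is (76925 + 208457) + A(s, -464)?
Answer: 285830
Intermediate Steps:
s = 240
A(t, P) = -2*P - 2*t (A(t, P) = (P + t)*(-2) = -2*P - 2*t)
(76925 + 208457) + A(s, -464) = (76925 + 208457) + (-2*(-464) - 2*240) = 285382 + (928 - 480) = 285382 + 448 = 285830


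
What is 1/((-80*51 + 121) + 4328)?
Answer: 1/369 ≈ 0.0027100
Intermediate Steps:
1/((-80*51 + 121) + 4328) = 1/((-4080 + 121) + 4328) = 1/(-3959 + 4328) = 1/369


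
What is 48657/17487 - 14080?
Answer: -82056101/5829 ≈ -14077.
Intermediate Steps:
48657/17487 - 14080 = 48657*(1/17487) - 14080 = 16219/5829 - 14080 = -82056101/5829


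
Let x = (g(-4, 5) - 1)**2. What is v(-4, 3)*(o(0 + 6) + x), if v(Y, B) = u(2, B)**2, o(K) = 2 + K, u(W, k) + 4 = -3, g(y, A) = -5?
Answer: 2156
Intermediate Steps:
u(W, k) = -7 (u(W, k) = -4 - 3 = -7)
x = 36 (x = (-5 - 1)**2 = (-6)**2 = 36)
v(Y, B) = 49 (v(Y, B) = (-7)**2 = 49)
v(-4, 3)*(o(0 + 6) + x) = 49*((2 + (0 + 6)) + 36) = 49*((2 + 6) + 36) = 49*(8 + 36) = 49*44 = 2156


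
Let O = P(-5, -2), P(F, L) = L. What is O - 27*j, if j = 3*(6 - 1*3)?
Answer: -245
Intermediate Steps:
O = -2
j = 9 (j = 3*(6 - 3) = 3*3 = 9)
O - 27*j = -2 - 27*9 = -2 - 243 = -245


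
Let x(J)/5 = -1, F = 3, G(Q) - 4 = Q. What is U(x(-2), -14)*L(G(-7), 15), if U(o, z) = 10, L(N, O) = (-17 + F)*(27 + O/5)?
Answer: -4200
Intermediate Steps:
G(Q) = 4 + Q
L(N, O) = -378 - 14*O/5 (L(N, O) = (-17 + 3)*(27 + O/5) = -14*(27 + O*(⅕)) = -14*(27 + O/5) = -378 - 14*O/5)
x(J) = -5 (x(J) = 5*(-1) = -5)
U(x(-2), -14)*L(G(-7), 15) = 10*(-378 - 14/5*15) = 10*(-378 - 42) = 10*(-420) = -4200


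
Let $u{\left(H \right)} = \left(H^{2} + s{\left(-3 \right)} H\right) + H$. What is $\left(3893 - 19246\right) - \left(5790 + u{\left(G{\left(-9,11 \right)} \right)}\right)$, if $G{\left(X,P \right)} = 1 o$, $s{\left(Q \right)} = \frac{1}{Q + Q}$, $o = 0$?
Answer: $-21143$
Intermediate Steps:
$s{\left(Q \right)} = \frac{1}{2 Q}$
$G{\left(X,P \right)} = 0$ ($G{\left(X,P \right)} = 1 \cdot 0 = 0$)
$u{\left(H \right)} = H^{2} + \frac{5 H}{6}$ ($u{\left(H \right)} = \left(H^{2} + \frac{1}{2 \left(-3\right)} H\right) + H = \left(H^{2} + \frac{1}{2} \left(- \frac{1}{3}\right) H\right) + H = \left(H^{2} - \frac{H}{6}\right) + H = H^{2} + \frac{5 H}{6}$)
$\left(3893 - 19246\right) - \left(5790 + u{\left(G{\left(-9,11 \right)} \right)}\right) = \left(3893 - 19246\right) - \left(5790 + \frac{1}{6} \cdot 0 \left(5 + 6 \cdot 0\right)\right) = -15353 - \left(5790 + \frac{1}{6} \cdot 0 \left(5 + 0\right)\right) = -15353 - \left(5790 + \frac{1}{6} \cdot 0 \cdot 5\right) = -15353 - 5790 = -21143$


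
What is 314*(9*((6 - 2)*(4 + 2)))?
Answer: 67824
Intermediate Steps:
314*(9*((6 - 2)*(4 + 2))) = 314*(9*(4*6)) = 314*(9*24) = 314*216 = 67824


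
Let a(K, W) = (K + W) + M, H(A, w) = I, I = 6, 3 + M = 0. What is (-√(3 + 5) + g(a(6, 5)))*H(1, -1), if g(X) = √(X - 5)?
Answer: -12*√2 + 6*√3 ≈ -6.5783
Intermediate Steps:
M = -3 (M = -3 + 0 = -3)
H(A, w) = 6
a(K, W) = -3 + K + W (a(K, W) = (K + W) - 3 = -3 + K + W)
g(X) = √(-5 + X)
(-√(3 + 5) + g(a(6, 5)))*H(1, -1) = (-√(3 + 5) + √(-5 + (-3 + 6 + 5)))*6 = (-√8 + √(-5 + 8))*6 = (-2*√2 + √3)*6 = (√3 - 2*√2)*6 = -12*√2 + 6*√3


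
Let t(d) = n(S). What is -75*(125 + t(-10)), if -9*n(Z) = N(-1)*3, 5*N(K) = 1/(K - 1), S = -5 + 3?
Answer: -18755/2 ≈ -9377.5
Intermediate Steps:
S = -2
N(K) = 1/(5*(-1 + K)) (N(K) = 1/(5*(K - 1)) = 1/(5*(-1 + K)))
n(Z) = 1/30 (n(Z) = -1/(5*(-1 - 1))*3/9 = -(⅕)/(-2)*3/9 = -(⅕)*(-½)*3/9 = -(-1)*3/90 = -⅑*(-3/10) = 1/30)
t(d) = 1/30
-75*(125 + t(-10)) = -75*(125 + 1/30) = -75*3751/30 = -18755/2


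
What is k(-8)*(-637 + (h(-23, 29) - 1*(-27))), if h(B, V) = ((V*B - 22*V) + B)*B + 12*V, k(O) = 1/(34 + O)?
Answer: 15141/13 ≈ 1164.7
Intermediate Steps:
h(B, V) = 12*V + B*(B - 22*V + B*V) (h(B, V) = ((B*V - 22*V) + B)*B + 12*V = ((-22*V + B*V) + B)*B + 12*V = (B - 22*V + B*V)*B + 12*V = B*(B - 22*V + B*V) + 12*V = 12*V + B*(B - 22*V + B*V))
k(-8)*(-637 + (h(-23, 29) - 1*(-27))) = (-637 + (((-23)² + 12*29 + 29*(-23)² - 22*(-23)*29) - 1*(-27)))/(34 - 8) = (-637 + ((529 + 348 + 29*529 + 14674) + 27))/26 = (-637 + ((529 + 348 + 15341 + 14674) + 27))/26 = (-637 + (30892 + 27))/26 = (-637 + 30919)/26 = (1/26)*30282 = 15141/13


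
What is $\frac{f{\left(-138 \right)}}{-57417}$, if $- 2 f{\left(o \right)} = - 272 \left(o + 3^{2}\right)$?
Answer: $\frac{5848}{19139} \approx 0.30555$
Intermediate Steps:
$f{\left(o \right)} = 1224 + 136 o$ ($f{\left(o \right)} = - \frac{\left(-272\right) \left(o + 3^{2}\right)}{2} = - \frac{\left(-272\right) \left(o + 9\right)}{2} = - \frac{\left(-272\right) \left(9 + o\right)}{2} = - \frac{-2448 - 272 o}{2} = 1224 + 136 o$)
$\frac{f{\left(-138 \right)}}{-57417} = \frac{1224 + 136 \left(-138\right)}{-57417} = \left(1224 - 18768\right) \left(- \frac{1}{57417}\right) = \left(-17544\right) \left(- \frac{1}{57417}\right) = \frac{5848}{19139}$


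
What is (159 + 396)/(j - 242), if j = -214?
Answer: -185/152 ≈ -1.2171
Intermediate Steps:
(159 + 396)/(j - 242) = (159 + 396)/(-214 - 242) = 555/(-456) = 555*(-1/456) = -185/152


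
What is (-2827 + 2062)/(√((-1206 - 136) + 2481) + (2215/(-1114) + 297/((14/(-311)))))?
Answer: 15350324735214/132423310612501 + 2325936753*√1139/132423310612501 ≈ 0.11651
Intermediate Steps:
(-2827 + 2062)/(√((-1206 - 136) + 2481) + (2215/(-1114) + 297/((14/(-311))))) = -765/(√(-1342 + 2481) + (2215*(-1/1114) + 297/((14*(-1/311))))) = -765/(√1139 + (-2215/1114 + 297/(-14/311))) = -765/(√1139 + (-2215/1114 + 297*(-311/14))) = -765/(√1139 + (-2215/1114 - 92367/14)) = -765/(√1139 - 25731962/3899) = -765/(-25731962/3899 + √1139)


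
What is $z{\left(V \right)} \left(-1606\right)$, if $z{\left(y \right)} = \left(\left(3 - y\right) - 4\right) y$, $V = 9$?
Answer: $144540$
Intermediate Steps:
$z{\left(y \right)} = y \left(-1 - y\right)$ ($z{\left(y \right)} = \left(-1 - y\right) y = y \left(-1 - y\right)$)
$z{\left(V \right)} \left(-1606\right) = \left(-1\right) 9 \left(1 + 9\right) \left(-1606\right) = \left(-1\right) 9 \cdot 10 \left(-1606\right) = \left(-90\right) \left(-1606\right) = 144540$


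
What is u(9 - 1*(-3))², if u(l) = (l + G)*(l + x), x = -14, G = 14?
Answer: 2704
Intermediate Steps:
u(l) = (-14 + l)*(14 + l) (u(l) = (l + 14)*(l - 14) = (14 + l)*(-14 + l) = (-14 + l)*(14 + l))
u(9 - 1*(-3))² = (-196 + (9 - 1*(-3))²)² = (-196 + (9 + 3)²)² = (-196 + 12²)² = (-196 + 144)² = (-52)² = 2704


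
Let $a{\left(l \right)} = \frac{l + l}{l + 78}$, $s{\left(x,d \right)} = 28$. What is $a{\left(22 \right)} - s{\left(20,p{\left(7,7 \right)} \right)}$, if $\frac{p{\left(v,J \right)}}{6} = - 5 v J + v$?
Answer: $- \frac{689}{25} \approx -27.56$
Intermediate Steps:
$p{\left(v,J \right)} = 6 v - 30 J v$ ($p{\left(v,J \right)} = 6 \left(- 5 v J + v\right) = 6 \left(- 5 J v + v\right) = 6 \left(v - 5 J v\right) = 6 v - 30 J v$)
$a{\left(l \right)} = \frac{2 l}{78 + l}$
$a{\left(22 \right)} - s{\left(20,p{\left(7,7 \right)} \right)} = 2 \cdot 22 \frac{1}{78 + 22} - 28 = 2 \cdot 22 \cdot \frac{1}{100} - 28 = \frac{11}{25} - 28 = - \frac{689}{25}$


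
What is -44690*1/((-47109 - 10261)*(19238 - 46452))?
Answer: -4469/156126718 ≈ -2.8624e-5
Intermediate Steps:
-44690*1/((-47109 - 10261)*(19238 - 46452)) = -44690/((-27214*(-57370))) = -44690/1561267180 = -44690*1/1561267180 = -4469/156126718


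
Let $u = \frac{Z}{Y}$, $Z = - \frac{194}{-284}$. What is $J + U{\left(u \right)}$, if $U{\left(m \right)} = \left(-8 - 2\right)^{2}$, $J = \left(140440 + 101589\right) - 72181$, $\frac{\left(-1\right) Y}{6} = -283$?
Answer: $169948$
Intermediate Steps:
$Z = \frac{97}{142}$ ($Z = \left(-194\right) \left(- \frac{1}{284}\right) = \frac{97}{142} \approx 0.6831$)
$Y = 1698$ ($Y = \left(-6\right) \left(-283\right) = 1698$)
$u = \frac{97}{241116}$ ($u = \frac{97}{142 \cdot 1698} = \frac{97}{142} \cdot \frac{1}{1698} = \frac{97}{241116} \approx 0.0004023$)
$J = 169848$ ($J = 242029 - 72181 = 169848$)
$U{\left(m \right)} = 100$ ($U{\left(m \right)} = \left(-10\right)^{2} = 100$)
$J + U{\left(u \right)} = 169848 + 100 = 169948$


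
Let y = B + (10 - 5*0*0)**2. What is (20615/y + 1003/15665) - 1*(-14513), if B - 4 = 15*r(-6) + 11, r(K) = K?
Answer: 240264507/15665 ≈ 15338.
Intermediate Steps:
B = -75 (B = 4 + (15*(-6) + 11) = 4 + (-90 + 11) = 4 - 79 = -75)
y = 25 (y = -75 + (10 - 5*0*0)**2 = -75 + (10 + 0*0)**2 = -75 + (10 + 0)**2 = -75 + 10**2 = -75 + 100 = 25)
(20615/y + 1003/15665) - 1*(-14513) = (20615/25 + 1003/15665) - 1*(-14513) = (20615*(1/25) + 1003*(1/15665)) + 14513 = (4123/5 + 1003/15665) + 14513 = 12918362/15665 + 14513 = 240264507/15665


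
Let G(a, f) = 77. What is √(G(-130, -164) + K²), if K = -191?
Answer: 3*√4062 ≈ 191.20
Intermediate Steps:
√(G(-130, -164) + K²) = √(77 + (-191)²) = √(77 + 36481) = √36558 = 3*√4062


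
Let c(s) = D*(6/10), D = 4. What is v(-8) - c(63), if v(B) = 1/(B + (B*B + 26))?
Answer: -979/410 ≈ -2.3878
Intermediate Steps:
v(B) = 1/(26 + B + B²) (v(B) = 1/(B + (B² + 26)) = 1/(B + (26 + B²)) = 1/(26 + B + B²))
c(s) = 12/5 (c(s) = 4*(6/10) = 4*(6*(⅒)) = 4*(⅗) = 12/5)
v(-8) - c(63) = 1/(26 - 8 + (-8)²) - 1*12/5 = 1/(26 - 8 + 64) - 12/5 = 1/82 - 12/5 = -979/410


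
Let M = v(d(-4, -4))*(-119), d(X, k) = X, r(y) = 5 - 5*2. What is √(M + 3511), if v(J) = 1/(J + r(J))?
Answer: √31718/3 ≈ 59.365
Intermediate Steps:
r(y) = -5 (r(y) = 5 - 10 = -5)
v(J) = 1/(-5 + J) (v(J) = 1/(J - 5) = 1/(-5 + J))
M = 119/9 (M = -119/(-5 - 4) = -119/(-9) = -⅑*(-119) = 119/9 ≈ 13.222)
√(M + 3511) = √(119/9 + 3511) = √(31718/9) = √31718/3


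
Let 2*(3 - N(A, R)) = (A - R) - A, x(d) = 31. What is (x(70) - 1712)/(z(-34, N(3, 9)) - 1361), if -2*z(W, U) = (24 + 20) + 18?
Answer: 1681/1392 ≈ 1.2076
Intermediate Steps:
N(A, R) = 3 + R/2 (N(A, R) = 3 - ((A - R) - A)/2 = 3 - (-1)*R/2 = 3 + R/2)
z(W, U) = -31 (z(W, U) = -((24 + 20) + 18)/2 = -(44 + 18)/2 = -1/2*62 = -31)
(x(70) - 1712)/(z(-34, N(3, 9)) - 1361) = (31 - 1712)/(-31 - 1361) = -1681/(-1392) = -1681*(-1/1392) = 1681/1392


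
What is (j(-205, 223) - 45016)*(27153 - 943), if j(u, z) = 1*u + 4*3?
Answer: -1184927890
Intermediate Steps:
j(u, z) = 12 + u (j(u, z) = u + 12 = 12 + u)
(j(-205, 223) - 45016)*(27153 - 943) = ((12 - 205) - 45016)*(27153 - 943) = (-193 - 45016)*26210 = -45209*26210 = -1184927890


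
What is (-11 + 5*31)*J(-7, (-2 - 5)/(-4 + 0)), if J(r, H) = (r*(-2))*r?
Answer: -14112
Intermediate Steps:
J(r, H) = -2*r**2 (J(r, H) = (-2*r)*r = -2*r**2)
(-11 + 5*31)*J(-7, (-2 - 5)/(-4 + 0)) = (-11 + 5*31)*(-2*(-7)**2) = (-11 + 155)*(-2*49) = 144*(-98) = -14112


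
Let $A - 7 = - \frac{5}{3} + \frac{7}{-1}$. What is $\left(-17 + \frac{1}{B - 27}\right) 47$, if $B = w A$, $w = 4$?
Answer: $- \frac{80840}{101} \approx -800.4$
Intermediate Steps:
$A = - \frac{5}{3}$ ($A = 7 + \left(- \frac{5}{3} + \frac{7}{-1}\right) = 7 + \left(\left(-5\right) \frac{1}{3} + 7 \left(-1\right)\right) = 7 - \frac{26}{3} = - \frac{5}{3} \approx -1.6667$)
$B = - \frac{20}{3}$ ($B = 4 \left(- \frac{5}{3}\right) = - \frac{20}{3} \approx -6.6667$)
$\left(-17 + \frac{1}{B - 27}\right) 47 = \left(-17 + \frac{1}{- \frac{20}{3} - 27}\right) 47 = \left(-17 + \frac{1}{- \frac{101}{3}}\right) 47 = \left(-17 - \frac{3}{101}\right) 47 = \left(- \frac{1720}{101}\right) 47 = - \frac{80840}{101}$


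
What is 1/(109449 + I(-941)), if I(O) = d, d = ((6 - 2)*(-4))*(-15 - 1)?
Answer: 1/109705 ≈ 9.1153e-6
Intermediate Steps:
d = 256 (d = (4*(-4))*(-16) = -16*(-16) = 256)
I(O) = 256
1/(109449 + I(-941)) = 1/(109449 + 256) = 1/109705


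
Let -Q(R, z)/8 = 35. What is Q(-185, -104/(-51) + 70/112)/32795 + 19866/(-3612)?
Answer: -10323/1874 ≈ -5.5085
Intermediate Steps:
Q(R, z) = -280 (Q(R, z) = -8*35 = -280)
Q(-185, -104/(-51) + 70/112)/32795 + 19866/(-3612) = -280/32795 + 19866/(-3612) = -280*1/32795 + 19866*(-1/3612) = -8/937 - 11/2 = -10323/1874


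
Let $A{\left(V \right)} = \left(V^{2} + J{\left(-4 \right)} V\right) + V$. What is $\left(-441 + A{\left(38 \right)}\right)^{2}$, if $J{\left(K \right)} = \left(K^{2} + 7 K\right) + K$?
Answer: $187489$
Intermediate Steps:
$J{\left(K \right)} = K^{2} + 8 K$
$A{\left(V \right)} = V^{2} - 15 V$ ($A{\left(V \right)} = \left(V^{2} + - 4 \left(8 - 4\right) V\right) + V = \left(V^{2} + \left(-4\right) 4 V\right) + V = \left(V^{2} - 16 V\right) + V = V^{2} - 15 V$)
$\left(-441 + A{\left(38 \right)}\right)^{2} = \left(-441 + 38 \left(-15 + 38\right)\right)^{2} = \left(-441 + 38 \cdot 23\right)^{2} = \left(-441 + 874\right)^{2} = 433^{2} = 187489$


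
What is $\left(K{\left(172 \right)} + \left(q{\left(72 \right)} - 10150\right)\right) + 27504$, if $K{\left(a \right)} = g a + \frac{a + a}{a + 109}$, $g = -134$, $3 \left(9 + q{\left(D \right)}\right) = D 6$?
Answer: $- \frac{1561735}{281} \approx -5557.8$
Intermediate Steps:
$q{\left(D \right)} = -9 + 2 D$ ($q{\left(D \right)} = -9 + \frac{D 6}{3} = -9 + \frac{6 D}{3} = -9 + 2 D$)
$K{\left(a \right)} = - 134 a + \frac{2 a}{109 + a}$ ($K{\left(a \right)} = - 134 a + \frac{a + a}{a + 109} = - 134 a + \frac{2 a}{109 + a}$)
$\left(K{\left(172 \right)} + \left(q{\left(72 \right)} - 10150\right)\right) + 27504 = \left(2 \cdot 172 \frac{1}{109 + 172} \left(-7302 - 11524\right) + \left(\left(-9 + 2 \cdot 72\right) - 10150\right)\right) + 27504 = \left(2 \cdot 172 \cdot \frac{1}{281} \left(-7302 - 11524\right) + \left(\left(-9 + 144\right) - 10150\right)\right) + 27504 = \left(2 \cdot 172 \cdot \frac{1}{281} \left(-18826\right) + \left(135 - 10150\right)\right) + 27504 = \left(- \frac{6476144}{281} - 10015\right) + 27504 = - \frac{9290359}{281} + 27504 = - \frac{1561735}{281}$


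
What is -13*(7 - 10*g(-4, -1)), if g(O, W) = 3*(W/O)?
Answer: 13/2 ≈ 6.5000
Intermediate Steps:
g(O, W) = 3*W/O
-13*(7 - 10*g(-4, -1)) = -13*(7 - 30*(-1)/(-4)) = -13*(7 - 30*(-1)*(-1)/4) = -13*(7 - 10*¾) = -13*(7 - 15/2) = -13*(-½) = 13/2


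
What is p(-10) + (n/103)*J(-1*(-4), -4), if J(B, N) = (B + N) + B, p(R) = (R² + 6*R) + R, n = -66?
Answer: 2826/103 ≈ 27.437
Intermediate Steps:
p(R) = R² + 7*R
J(B, N) = N + 2*B
p(-10) + (n/103)*J(-1*(-4), -4) = -10*(7 - 10) + (-66/103)*(-4 + 2*(-1*(-4))) = -10*(-3) + (-66*1/103)*(-4 + 2*4) = 30 - 66*(-4 + 8)/103 = 30 - 66/103*4 = 30 - 264/103 = 2826/103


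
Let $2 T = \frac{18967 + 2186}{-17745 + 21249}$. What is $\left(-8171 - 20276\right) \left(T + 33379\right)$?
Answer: $- \frac{2218308296565}{2336} \approx -9.4962 \cdot 10^{8}$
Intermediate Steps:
$T = \frac{7051}{2336}$ ($T = \frac{\left(18967 + 2186\right) \frac{1}{-17745 + 21249}}{2} = \frac{21153 \cdot \frac{1}{3504}}{2} = \frac{1}{2} \cdot \frac{7051}{1168} = \frac{7051}{2336} \approx 3.0184$)
$\left(-8171 - 20276\right) \left(T + 33379\right) = \left(-8171 - 20276\right) \left(\frac{7051}{2336} + 33379\right) = \left(-28447\right) \frac{77980395}{2336} = - \frac{2218308296565}{2336}$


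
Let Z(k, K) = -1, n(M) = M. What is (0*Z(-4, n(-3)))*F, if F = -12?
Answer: 0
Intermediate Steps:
(0*Z(-4, n(-3)))*F = (0*(-1))*(-12) = 0*(-12) = 0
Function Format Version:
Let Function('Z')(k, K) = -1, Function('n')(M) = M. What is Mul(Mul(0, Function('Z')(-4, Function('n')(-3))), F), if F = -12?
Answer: 0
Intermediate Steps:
Mul(Mul(0, Function('Z')(-4, Function('n')(-3))), F) = Mul(Mul(0, -1), -12) = Mul(0, -12) = 0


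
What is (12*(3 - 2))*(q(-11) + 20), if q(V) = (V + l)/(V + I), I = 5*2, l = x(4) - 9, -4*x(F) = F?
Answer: 492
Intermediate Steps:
x(F) = -F/4
l = -10 (l = -¼*4 - 9 = -1 - 9 = -10)
I = 10
q(V) = (-10 + V)/(10 + V) (q(V) = (V - 10)/(V + 10) = (-10 + V)/(10 + V))
(12*(3 - 2))*(q(-11) + 20) = (12*(3 - 2))*((-10 - 11)/(10 - 11) + 20) = (12*1)*(-21/(-1) + 20) = 12*(-1*(-21) + 20) = 12*(21 + 20) = 12*41 = 492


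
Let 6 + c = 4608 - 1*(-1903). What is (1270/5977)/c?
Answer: 254/7776077 ≈ 3.2664e-5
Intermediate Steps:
c = 6505 (c = -6 + (4608 - 1*(-1903)) = -6 + (4608 + 1903) = -6 + 6511 = 6505)
(1270/5977)/c = (1270/5977)/6505 = (1270*(1/5977))*(1/6505) = (1270/5977)*(1/6505) = 254/7776077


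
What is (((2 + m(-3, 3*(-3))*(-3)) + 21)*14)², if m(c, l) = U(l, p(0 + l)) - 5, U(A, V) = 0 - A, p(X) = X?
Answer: 23716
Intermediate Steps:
U(A, V) = -A
m(c, l) = -5 - l (m(c, l) = -l - 5 = -5 - l)
(((2 + m(-3, 3*(-3))*(-3)) + 21)*14)² = (((2 + (-5 - 3*(-3))*(-3)) + 21)*14)² = (((2 + (-5 - 1*(-9))*(-3)) + 21)*14)² = (((2 + (-5 + 9)*(-3)) + 21)*14)² = (((2 + 4*(-3)) + 21)*14)² = (((2 - 12) + 21)*14)² = ((-10 + 21)*14)² = (11*14)² = 154² = 23716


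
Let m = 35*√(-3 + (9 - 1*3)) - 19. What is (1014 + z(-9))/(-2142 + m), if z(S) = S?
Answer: -2171805/4666246 - 35175*√3/4666246 ≈ -0.47849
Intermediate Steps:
m = -19 + 35*√3 (m = 35*√(-3 + (9 - 3)) - 19 = 35*√(-3 + 6) - 19 = 35*√3 - 19 = -19 + 35*√3 ≈ 41.622)
(1014 + z(-9))/(-2142 + m) = (1014 - 9)/(-2142 + (-19 + 35*√3)) = 1005/(-2161 + 35*√3)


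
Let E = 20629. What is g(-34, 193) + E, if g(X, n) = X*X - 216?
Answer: 21569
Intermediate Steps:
g(X, n) = -216 + X**2 (g(X, n) = X**2 - 216 = -216 + X**2)
g(-34, 193) + E = (-216 + (-34)**2) + 20629 = (-216 + 1156) + 20629 = 940 + 20629 = 21569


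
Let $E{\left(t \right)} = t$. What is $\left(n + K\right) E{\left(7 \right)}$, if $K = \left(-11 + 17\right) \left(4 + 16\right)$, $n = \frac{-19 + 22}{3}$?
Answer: $847$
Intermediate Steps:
$n = 1$ ($n = 3 \cdot \frac{1}{3} = 1$)
$K = 120$ ($K = 6 \cdot 20 = 120$)
$\left(n + K\right) E{\left(7 \right)} = \left(1 + 120\right) 7 = 121 \cdot 7 = 847$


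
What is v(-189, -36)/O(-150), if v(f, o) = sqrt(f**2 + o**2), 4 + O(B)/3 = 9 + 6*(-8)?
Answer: -3*sqrt(457)/43 ≈ -1.4915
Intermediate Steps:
O(B) = -129 (O(B) = -12 + 3*(9 + 6*(-8)) = -12 + 3*(9 - 48) = -12 + 3*(-39) = -12 - 117 = -129)
v(-189, -36)/O(-150) = sqrt((-189)**2 + (-36)**2)/(-129) = sqrt(35721 + 1296)*(-1/129) = sqrt(37017)*(-1/129) = (9*sqrt(457))*(-1/129) = -3*sqrt(457)/43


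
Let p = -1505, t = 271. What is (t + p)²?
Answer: 1522756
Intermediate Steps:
(t + p)² = (271 - 1505)² = (-1234)² = 1522756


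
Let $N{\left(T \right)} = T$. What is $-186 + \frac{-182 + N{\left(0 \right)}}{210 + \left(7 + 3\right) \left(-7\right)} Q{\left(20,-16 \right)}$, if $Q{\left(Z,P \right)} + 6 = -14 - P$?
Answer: $- \frac{904}{5} \approx -180.8$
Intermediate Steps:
$Q{\left(Z,P \right)} = -20 - P$ ($Q{\left(Z,P \right)} = -6 - \left(14 + P\right) = -20 - P$)
$-186 + \frac{-182 + N{\left(0 \right)}}{210 + \left(7 + 3\right) \left(-7\right)} Q{\left(20,-16 \right)} = -186 + \frac{-182 + 0}{210 + \left(7 + 3\right) \left(-7\right)} \left(-20 - -16\right) = -186 + - \frac{182}{210 + 10 \left(-7\right)} \left(-20 + 16\right) = -186 + - \frac{182}{210 - 70} \left(-4\right) = -186 + - \frac{182}{140} \left(-4\right) = -186 + \left(-182\right) \frac{1}{140} \left(-4\right) = -186 - - \frac{26}{5} = -186 + \frac{26}{5} = - \frac{904}{5}$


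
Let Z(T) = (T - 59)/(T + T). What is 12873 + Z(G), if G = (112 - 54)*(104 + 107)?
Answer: 315091727/24476 ≈ 12874.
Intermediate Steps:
G = 12238 (G = 58*211 = 12238)
Z(T) = (-59 + T)/(2*T) (Z(T) = (-59 + T)/((2*T)) = (-59 + T)*(1/(2*T)) = (-59 + T)/(2*T))
12873 + Z(G) = 12873 + (½)*(-59 + 12238)/12238 = 12873 + (½)*(1/12238)*12179 = 12873 + 12179/24476 = 315091727/24476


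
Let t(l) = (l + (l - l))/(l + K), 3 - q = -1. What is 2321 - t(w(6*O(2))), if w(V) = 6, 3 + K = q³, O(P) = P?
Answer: 155501/67 ≈ 2320.9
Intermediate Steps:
q = 4 (q = 3 - 1*(-1) = 3 + 1 = 4)
K = 61 (K = -3 + 4³ = -3 + 64 = 61)
t(l) = l/(61 + l) (t(l) = (l + (l - l))/(l + 61) = (l + 0)/(61 + l) = l/(61 + l))
2321 - t(w(6*O(2))) = 2321 - 6/(61 + 6) = 2321 - 6/67 = 155501/67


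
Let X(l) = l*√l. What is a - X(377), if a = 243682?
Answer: 243682 - 377*√377 ≈ 2.3636e+5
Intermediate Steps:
X(l) = l^(3/2)
a - X(377) = 243682 - 377^(3/2) = 243682 - 377*√377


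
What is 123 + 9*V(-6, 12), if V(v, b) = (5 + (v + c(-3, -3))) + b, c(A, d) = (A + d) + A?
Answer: 141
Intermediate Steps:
c(A, d) = d + 2*A
V(v, b) = -4 + b + v (V(v, b) = (5 + (v + (-3 + 2*(-3)))) + b = (5 + (v + (-3 - 6))) + b = (5 + (v - 9)) + b = (5 + (-9 + v)) + b = (-4 + v) + b = -4 + b + v)
123 + 9*V(-6, 12) = 123 + 9*(-4 + 12 - 6) = 123 + 9*2 = 123 + 18 = 141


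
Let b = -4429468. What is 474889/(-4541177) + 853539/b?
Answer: -5979577304455/20114998203836 ≈ -0.29727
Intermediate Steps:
474889/(-4541177) + 853539/b = 474889/(-4541177) + 853539/(-4429468) = 474889*(-1/4541177) + 853539*(-1/4429468) = -474889/4541177 - 853539/4429468 = -5979577304455/20114998203836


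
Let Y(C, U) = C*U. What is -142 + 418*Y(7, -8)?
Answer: -23550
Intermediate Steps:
-142 + 418*Y(7, -8) = -142 + 418*(7*(-8)) = -142 + 418*(-56) = -142 - 23408 = -23550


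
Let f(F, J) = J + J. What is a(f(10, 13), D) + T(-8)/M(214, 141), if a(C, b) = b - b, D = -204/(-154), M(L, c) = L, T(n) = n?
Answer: -4/107 ≈ -0.037383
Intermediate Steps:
f(F, J) = 2*J
D = 102/77 (D = -204*(-1/154) = 102/77 ≈ 1.3247)
a(C, b) = 0
a(f(10, 13), D) + T(-8)/M(214, 141) = 0 - 8/214 = 0 - 8*1/214 = 0 - 4/107 = -4/107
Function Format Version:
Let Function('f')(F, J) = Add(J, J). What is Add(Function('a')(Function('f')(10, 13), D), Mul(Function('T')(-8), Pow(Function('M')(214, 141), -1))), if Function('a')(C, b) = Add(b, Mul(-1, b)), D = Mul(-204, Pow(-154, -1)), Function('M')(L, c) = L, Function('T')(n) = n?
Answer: Rational(-4, 107) ≈ -0.037383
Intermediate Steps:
Function('f')(F, J) = Mul(2, J)
D = Rational(102, 77) (D = Mul(-204, Rational(-1, 154)) = Rational(102, 77) ≈ 1.3247)
Function('a')(C, b) = 0
Add(Function('a')(Function('f')(10, 13), D), Mul(Function('T')(-8), Pow(Function('M')(214, 141), -1))) = Add(0, Mul(-8, Pow(214, -1))) = Add(0, Mul(-8, Rational(1, 214))) = Add(0, Rational(-4, 107)) = Rational(-4, 107)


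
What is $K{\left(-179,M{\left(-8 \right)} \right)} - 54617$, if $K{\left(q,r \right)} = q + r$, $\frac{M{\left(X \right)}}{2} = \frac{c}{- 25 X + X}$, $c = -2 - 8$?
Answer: $- \frac{2630213}{48} \approx -54796.0$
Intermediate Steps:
$c = -10$ ($c = -2 - 8 = -10$)
$M{\left(X \right)} = \frac{5}{6 X}$ ($M{\left(X \right)} = 2 \left(- \frac{10}{- 25 X + X}\right) = 2 \left(- \frac{10}{\left(-24\right) X}\right) = 2 \left(- 10 \left(- \frac{1}{24 X}\right)\right) = 2 \frac{5}{12 X} = \frac{5}{6 X}$)
$K{\left(-179,M{\left(-8 \right)} \right)} - 54617 = \left(-179 + \frac{5}{6 \left(-8\right)}\right) - 54617 = \left(-179 + \frac{5}{6} \left(- \frac{1}{8}\right)\right) - 54617 = \left(-179 - \frac{5}{48}\right) - 54617 = - \frac{8597}{48} - 54617 = - \frac{2630213}{48}$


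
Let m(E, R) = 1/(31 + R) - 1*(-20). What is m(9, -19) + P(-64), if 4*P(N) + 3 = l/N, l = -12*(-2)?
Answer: 1847/96 ≈ 19.240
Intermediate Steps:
l = 24
m(E, R) = 20 + 1/(31 + R) (m(E, R) = 1/(31 + R) + 20 = 20 + 1/(31 + R))
P(N) = -¾ + 6/N (P(N) = -¾ + (24/N)/4 = -¾ + 6/N)
m(9, -19) + P(-64) = (621 + 20*(-19))/(31 - 19) + (-¾ + 6/(-64)) = (621 - 380)/12 + (-¾ + 6*(-1/64)) = (1/12)*241 + (-¾ - 3/32) = 241/12 - 27/32 = 1847/96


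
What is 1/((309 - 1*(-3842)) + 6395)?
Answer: 1/10546 ≈ 9.4823e-5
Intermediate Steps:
1/((309 - 1*(-3842)) + 6395) = 1/((309 + 3842) + 6395) = 1/(4151 + 6395) = 1/10546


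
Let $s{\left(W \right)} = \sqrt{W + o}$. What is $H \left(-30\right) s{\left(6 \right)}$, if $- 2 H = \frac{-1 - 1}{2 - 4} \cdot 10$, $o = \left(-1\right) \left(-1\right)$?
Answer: $150 \sqrt{7} \approx 396.86$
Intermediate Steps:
$o = 1$
$H = -5$ ($H = - \frac{\frac{-1 - 1}{2 - 4} \cdot 10}{2} = - \frac{- \frac{2}{-2} \cdot 10}{2} = - \frac{\left(-2\right) \left(- \frac{1}{2}\right) 10}{2} = - \frac{1 \cdot 10}{2} = \left(- \frac{1}{2}\right) 10 = -5$)
$s{\left(W \right)} = \sqrt{1 + W}$ ($s{\left(W \right)} = \sqrt{W + 1} = \sqrt{1 + W}$)
$H \left(-30\right) s{\left(6 \right)} = \left(-5\right) \left(-30\right) \sqrt{1 + 6} = 150 \sqrt{7}$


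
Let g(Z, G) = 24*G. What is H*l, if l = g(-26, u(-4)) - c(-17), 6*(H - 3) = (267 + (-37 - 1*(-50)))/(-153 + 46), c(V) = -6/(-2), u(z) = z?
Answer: -27159/107 ≈ -253.82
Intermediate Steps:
c(V) = 3 (c(V) = -6*(-1/2) = 3)
H = 823/321 (H = 3 + ((267 + (-37 - 1*(-50)))/(-153 + 46))/6 = 3 + ((267 + (-37 + 50))/(-107))/6 = 3 + ((267 + 13)*(-1/107))/6 = 3 + (280*(-1/107))/6 = 3 + (1/6)*(-280/107) = 3 - 140/321 = 823/321 ≈ 2.5639)
l = -99 (l = 24*(-4) - 1*3 = -96 - 3 = -99)
H*l = (823/321)*(-99) = -27159/107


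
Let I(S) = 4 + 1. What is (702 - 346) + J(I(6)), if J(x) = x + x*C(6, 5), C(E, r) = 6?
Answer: 391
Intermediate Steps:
I(S) = 5
J(x) = 7*x (J(x) = x + x*6 = x + 6*x = 7*x)
(702 - 346) + J(I(6)) = (702 - 346) + 7*5 = 356 + 35 = 391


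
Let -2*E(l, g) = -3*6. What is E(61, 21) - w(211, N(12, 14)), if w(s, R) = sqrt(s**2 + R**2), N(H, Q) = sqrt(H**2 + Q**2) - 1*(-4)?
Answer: 9 - sqrt(44877 + 16*sqrt(85)) ≈ -203.19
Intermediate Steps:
E(l, g) = 9 (E(l, g) = -(-3)*6/2 = -1/2*(-18) = 9)
N(H, Q) = 4 + sqrt(H**2 + Q**2) (N(H, Q) = sqrt(H**2 + Q**2) + 4 = 4 + sqrt(H**2 + Q**2))
w(s, R) = sqrt(R**2 + s**2)
E(61, 21) - w(211, N(12, 14)) = 9 - sqrt((4 + sqrt(12**2 + 14**2))**2 + 211**2) = 9 - sqrt((4 + sqrt(144 + 196))**2 + 44521) = 9 - sqrt((4 + sqrt(340))**2 + 44521) = 9 - sqrt((4 + 2*sqrt(85))**2 + 44521) = 9 - sqrt(44521 + (4 + 2*sqrt(85))**2)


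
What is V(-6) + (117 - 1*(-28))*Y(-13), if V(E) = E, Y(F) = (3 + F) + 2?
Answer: -1166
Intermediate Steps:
Y(F) = 5 + F
V(-6) + (117 - 1*(-28))*Y(-13) = -6 + (117 - 1*(-28))*(5 - 13) = -6 + (117 + 28)*(-8) = -6 + 145*(-8) = -6 - 1160 = -1166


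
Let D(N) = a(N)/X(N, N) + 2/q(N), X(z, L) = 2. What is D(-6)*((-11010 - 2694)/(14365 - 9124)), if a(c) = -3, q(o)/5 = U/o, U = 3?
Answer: 52532/8735 ≈ 6.0140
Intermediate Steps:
q(o) = 15/o (q(o) = 5*(3/o) = 15/o)
D(N) = -3/2 + 2*N/15 (D(N) = -3/2 + 2/((15/N)) = -3*½ + 2*(N/15) = -3/2 + 2*N/15)
D(-6)*((-11010 - 2694)/(14365 - 9124)) = (-3/2 + (2/15)*(-6))*((-11010 - 2694)/(14365 - 9124)) = (-3/2 - ⅘)*(-13704/5241) = -(-157596)/(5*5241) = -23/10*(-4568/1747) = 52532/8735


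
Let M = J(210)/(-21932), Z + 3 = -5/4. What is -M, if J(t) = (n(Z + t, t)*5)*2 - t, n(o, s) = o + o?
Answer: 3905/21932 ≈ 0.17805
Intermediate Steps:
Z = -17/4 (Z = -3 - 5/4 = -17/4 ≈ -4.2500)
n(o, s) = 2*o
J(t) = -85 + 19*t (J(t) = ((2*(-17/4 + t))*5)*2 - t = ((-17/2 + 2*t)*5)*2 - t = (-85/2 + 10*t)*2 - t = (-85 + 20*t) - t = -85 + 19*t)
M = -3905/21932 (M = (-85 + 19*210)/(-21932) = (-85 + 3990)*(-1/21932) = 3905*(-1/21932) = -3905/21932 ≈ -0.17805)
-M = -1*(-3905/21932) = 3905/21932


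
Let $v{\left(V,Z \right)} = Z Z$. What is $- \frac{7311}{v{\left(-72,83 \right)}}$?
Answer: $- \frac{7311}{6889} \approx -1.0613$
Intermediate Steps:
$v{\left(V,Z \right)} = Z^{2}$
$- \frac{7311}{v{\left(-72,83 \right)}} = - \frac{7311}{83^{2}} = - \frac{7311}{6889}$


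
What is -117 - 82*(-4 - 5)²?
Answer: -6759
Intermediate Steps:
-117 - 82*(-4 - 5)² = -117 - 82*(-9)² = -117 - 82*81 = -117 - 6642 = -6759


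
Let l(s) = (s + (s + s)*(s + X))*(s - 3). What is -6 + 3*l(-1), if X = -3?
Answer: -90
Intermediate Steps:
l(s) = (-3 + s)*(s + 2*s*(-3 + s)) (l(s) = (s + (s + s)*(s - 3))*(s - 3) = (s + (2*s)*(-3 + s))*(-3 + s) = (s + 2*s*(-3 + s))*(-3 + s) = (-3 + s)*(s + 2*s*(-3 + s)))
-6 + 3*l(-1) = -6 + 3*(-(15 - 11*(-1) + 2*(-1)**2)) = -6 + 3*(-(15 + 11 + 2*1)) = -6 + 3*(-(15 + 11 + 2)) = -6 + 3*(-1*28) = -6 + 3*(-28) = -6 - 84 = -90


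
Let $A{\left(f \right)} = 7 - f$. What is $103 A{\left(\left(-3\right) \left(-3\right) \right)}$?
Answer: $-206$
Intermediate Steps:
$103 A{\left(\left(-3\right) \left(-3\right) \right)} = 103 \left(7 - \left(-3\right) \left(-3\right)\right) = 103 \left(7 - 9\right) = 103 \left(-2\right) = -206$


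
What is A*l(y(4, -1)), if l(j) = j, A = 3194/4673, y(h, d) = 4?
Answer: 12776/4673 ≈ 2.7340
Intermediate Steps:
A = 3194/4673 (A = 3194*(1/4673) = 3194/4673 ≈ 0.68350)
A*l(y(4, -1)) = (3194/4673)*4 = 12776/4673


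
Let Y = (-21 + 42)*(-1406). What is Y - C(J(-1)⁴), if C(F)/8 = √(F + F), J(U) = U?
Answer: -29526 - 8*√2 ≈ -29537.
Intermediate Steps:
C(F) = 8*√2*√F (C(F) = 8*√(F + F) = 8*√(2*F) = 8*(√2*√F) = 8*√2*√F)
Y = -29526 (Y = 21*(-1406) = -29526)
Y - C(J(-1)⁴) = -29526 - 8*√2*√((-1)⁴) = -29526 - 8*√2*√1 = -29526 - 8*√2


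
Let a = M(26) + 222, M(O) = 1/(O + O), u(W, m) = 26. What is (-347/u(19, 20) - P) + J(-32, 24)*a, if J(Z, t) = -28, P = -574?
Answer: -147053/26 ≈ -5655.9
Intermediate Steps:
M(O) = 1/(2*O)
a = 11545/52 (a = (½)/26 + 222 = (½)*(1/26) + 222 = 1/52 + 222 = 11545/52 ≈ 222.02)
(-347/u(19, 20) - P) + J(-32, 24)*a = (-347/26 - 1*(-574)) - 28*11545/52 = (-347*1/26 + 574) - 80815/13 = (-347/26 + 574) - 80815/13 = 14577/26 - 80815/13 = -147053/26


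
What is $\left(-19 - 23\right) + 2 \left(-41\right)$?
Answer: $-124$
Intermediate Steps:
$\left(-19 - 23\right) + 2 \left(-41\right) = -42 - 82 = -124$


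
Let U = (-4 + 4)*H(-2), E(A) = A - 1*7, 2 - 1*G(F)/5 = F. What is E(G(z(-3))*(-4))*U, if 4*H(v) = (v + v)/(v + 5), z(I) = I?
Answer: 0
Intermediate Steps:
G(F) = 10 - 5*F
H(v) = v/(2*(5 + v)) (H(v) = ((v + v)/(v + 5))/4 = ((2*v)/(5 + v))/4 = (2*v/(5 + v))/4 = v/(2*(5 + v)))
E(A) = -7 + A (E(A) = A - 7 = -7 + A)
U = 0 (U = (-4 + 4)*((½)*(-2)/(5 - 2)) = 0*((½)*(-2)/3) = 0*((½)*(-2)*(⅓)) = 0*(-⅓) = 0)
E(G(z(-3))*(-4))*U = (-7 + (10 - 5*(-3))*(-4))*0 = (-7 + (10 + 15)*(-4))*0 = (-7 + 25*(-4))*0 = (-7 - 100)*0 = -107*0 = 0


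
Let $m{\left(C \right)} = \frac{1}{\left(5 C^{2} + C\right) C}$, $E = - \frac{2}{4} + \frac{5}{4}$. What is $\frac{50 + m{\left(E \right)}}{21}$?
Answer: $\frac{8614}{3591} \approx 2.3988$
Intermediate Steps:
$E = \frac{3}{4}$ ($E = \left(-2\right) \frac{1}{4} + 5 \cdot \frac{1}{4} = - \frac{1}{2} + \frac{5}{4} = \frac{3}{4} \approx 0.75$)
$m{\left(C \right)} = \frac{1}{C \left(C + 5 C^{2}\right)}$ ($m{\left(C \right)} = \frac{1}{\left(C + 5 C^{2}\right) C} = \frac{1}{C \left(C + 5 C^{2}\right)}$)
$\frac{50 + m{\left(E \right)}}{21} = \frac{50 + \frac{1}{\frac{9}{16} \left(1 + 5 \cdot \frac{3}{4}\right)}}{21} = \left(50 + \frac{16}{9 \left(1 + \frac{15}{4}\right)}\right) \frac{1}{21} = \left(50 + \frac{16}{9 \cdot \frac{19}{4}}\right) \frac{1}{21} = \left(50 + \frac{16}{9} \cdot \frac{4}{19}\right) \frac{1}{21} = \left(50 + \frac{64}{171}\right) \frac{1}{21} = \frac{8614}{171} \cdot \frac{1}{21} = \frac{8614}{3591}$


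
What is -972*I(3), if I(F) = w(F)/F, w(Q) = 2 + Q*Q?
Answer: -3564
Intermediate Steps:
w(Q) = 2 + Q²
I(F) = (2 + F²)/F
-972*I(3) = -972*(3 + 2/3) = -972*(3 + 2*(⅓)) = -972*(3 + ⅔) = -972*11/3 = -3564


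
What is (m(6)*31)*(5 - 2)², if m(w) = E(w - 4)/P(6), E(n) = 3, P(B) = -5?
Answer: -837/5 ≈ -167.40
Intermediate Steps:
m(w) = -⅗ (m(w) = 3/(-5) = 3*(-⅕) = -⅗)
(m(6)*31)*(5 - 2)² = (-⅗*31)*(5 - 2)² = -93/5*3² = -93/5*9 = -837/5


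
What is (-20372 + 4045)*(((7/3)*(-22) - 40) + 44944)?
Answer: -2196928466/3 ≈ -7.3231e+8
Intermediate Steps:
(-20372 + 4045)*(((7/3)*(-22) - 40) + 44944) = -16327*(((7*(⅓))*(-22) - 40) + 44944) = -16327*(((7/3)*(-22) - 40) + 44944) = -16327*((-154/3 - 40) + 44944) = -16327*(-274/3 + 44944) = -16327*134558/3 = -2196928466/3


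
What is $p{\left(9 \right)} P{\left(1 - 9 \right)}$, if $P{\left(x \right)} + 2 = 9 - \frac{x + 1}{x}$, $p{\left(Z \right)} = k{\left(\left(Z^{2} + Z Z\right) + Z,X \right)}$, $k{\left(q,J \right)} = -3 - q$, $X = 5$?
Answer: $- \frac{4263}{4} \approx -1065.8$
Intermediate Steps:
$p{\left(Z \right)} = -3 - Z - 2 Z^{2}$ ($p{\left(Z \right)} = -3 - \left(\left(Z^{2} + Z Z\right) + Z\right) = -3 - \left(\left(Z^{2} + Z^{2}\right) + Z\right) = -3 - \left(2 Z^{2} + Z\right) = -3 - \left(Z + 2 Z^{2}\right) = -3 - Z - 2 Z^{2}$)
$P{\left(x \right)} = 7 - \frac{1 + x}{x}$ ($P{\left(x \right)} = -2 + \left(9 - \frac{x + 1}{x}\right) = -2 + \left(9 - \frac{1 + x}{x}\right) = 7 - \frac{1 + x}{x}$)
$p{\left(9 \right)} P{\left(1 - 9 \right)} = \left(-3 - 9 \left(1 + 2 \cdot 9\right)\right) \left(6 - \frac{1}{1 - 9}\right) = \left(-3 - 9 \left(1 + 18\right)\right) \left(6 - \frac{1}{1 - 9}\right) = \left(-3 - 9 \cdot 19\right) \left(6 - \frac{1}{-8}\right) = \left(-3 - 171\right) \left(6 - - \frac{1}{8}\right) = - 174 \left(6 + \frac{1}{8}\right) = \left(-174\right) \frac{49}{8} = - \frac{4263}{4}$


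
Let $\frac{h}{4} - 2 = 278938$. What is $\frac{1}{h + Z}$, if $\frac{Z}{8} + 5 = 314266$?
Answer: $\frac{1}{3629848} \approx 2.7549 \cdot 10^{-7}$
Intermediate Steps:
$Z = 2514088$ ($Z = -40 + 8 \cdot 314266 = -40 + 2514128 = 2514088$)
$h = 1115760$ ($h = 8 + 4 \cdot 278938 = 8 + 1115752 = 1115760$)
$\frac{1}{h + Z} = \frac{1}{1115760 + 2514088} = \frac{1}{3629848}$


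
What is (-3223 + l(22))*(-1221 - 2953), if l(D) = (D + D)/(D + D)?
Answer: 13448628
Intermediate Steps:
l(D) = 1 (l(D) = (2*D)/((2*D)) = (2*D)*(1/(2*D)) = 1)
(-3223 + l(22))*(-1221 - 2953) = (-3223 + 1)*(-1221 - 2953) = -3222*(-4174) = 13448628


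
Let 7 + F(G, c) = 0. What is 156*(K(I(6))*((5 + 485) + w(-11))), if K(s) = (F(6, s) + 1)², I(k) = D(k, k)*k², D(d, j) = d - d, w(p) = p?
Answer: 2690064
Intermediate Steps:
F(G, c) = -7 (F(G, c) = -7 + 0 = -7)
D(d, j) = 0
I(k) = 0 (I(k) = 0*k² = 0)
K(s) = 36 (K(s) = (-7 + 1)² = (-6)² = 36)
156*(K(I(6))*((5 + 485) + w(-11))) = 156*(36*((5 + 485) - 11)) = 156*(36*(490 - 11)) = 156*(36*479) = 156*17244 = 2690064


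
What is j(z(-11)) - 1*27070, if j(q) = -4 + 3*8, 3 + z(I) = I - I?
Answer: -27050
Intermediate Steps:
z(I) = -3 (z(I) = -3 + (I - I) = -3 + 0 = -3)
j(q) = 20 (j(q) = -4 + 24 = 20)
j(z(-11)) - 1*27070 = 20 - 1*27070 = 20 - 27070 = -27050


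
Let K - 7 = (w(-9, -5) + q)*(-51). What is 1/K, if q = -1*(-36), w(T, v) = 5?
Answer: -1/2084 ≈ -0.00047985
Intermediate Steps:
q = 36
K = -2084 (K = 7 + (5 + 36)*(-51) = 7 + 41*(-51) = 7 - 2091 = -2084)
1/K = 1/(-2084) = -1/2084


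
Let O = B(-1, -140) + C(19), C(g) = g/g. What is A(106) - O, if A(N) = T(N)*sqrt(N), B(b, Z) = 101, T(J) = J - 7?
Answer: -102 + 99*sqrt(106) ≈ 917.27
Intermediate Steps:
C(g) = 1
T(J) = -7 + J
O = 102 (O = 101 + 1 = 102)
A(N) = sqrt(N)*(-7 + N) (A(N) = (-7 + N)*sqrt(N) = sqrt(N)*(-7 + N))
A(106) - O = sqrt(106)*(-7 + 106) - 1*102 = sqrt(106)*99 - 102 = 99*sqrt(106) - 102 = -102 + 99*sqrt(106)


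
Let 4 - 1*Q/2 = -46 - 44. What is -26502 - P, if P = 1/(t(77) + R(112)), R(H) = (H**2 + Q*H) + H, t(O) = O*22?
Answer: -938329813/35406 ≈ -26502.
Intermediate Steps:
t(O) = 22*O
Q = 188 (Q = 8 - 2*(-46 - 44) = 8 - 2*(-90) = 8 + 180 = 188)
R(H) = H**2 + 189*H (R(H) = (H**2 + 188*H) + H = H**2 + 189*H)
P = 1/35406 (P = 1/(22*77 + 112*(189 + 112)) = 1/(1694 + 112*301) = 1/(1694 + 33712) = 1/35406 ≈ 2.8244e-5)
-26502 - P = -26502 - 1*1/35406 = -26502 - 1/35406 = -938329813/35406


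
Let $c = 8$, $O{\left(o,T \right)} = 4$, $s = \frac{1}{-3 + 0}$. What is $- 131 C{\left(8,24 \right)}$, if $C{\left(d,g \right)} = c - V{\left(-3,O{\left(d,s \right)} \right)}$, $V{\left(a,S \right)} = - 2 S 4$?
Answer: $-5240$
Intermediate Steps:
$s = - \frac{1}{3}$ ($s = \frac{1}{-3} = - \frac{1}{3} \approx -0.33333$)
$V{\left(a,S \right)} = - 8 S$
$C{\left(d,g \right)} = 40$ ($C{\left(d,g \right)} = 8 - \left(-8\right) 4 = 8 - -32 = 8 + 32 = 40$)
$- 131 C{\left(8,24 \right)} = \left(-131\right) 40 = -5240$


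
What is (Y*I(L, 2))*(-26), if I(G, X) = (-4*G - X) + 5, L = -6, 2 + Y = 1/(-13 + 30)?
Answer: 23166/17 ≈ 1362.7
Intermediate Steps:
Y = -33/17 (Y = -2 + 1/(-13 + 30) = -2 + 1/17 = -33/17 ≈ -1.9412)
I(G, X) = 5 - X - 4*G (I(G, X) = (-X - 4*G) + 5 = 5 - X - 4*G)
(Y*I(L, 2))*(-26) = -33*(5 - 1*2 - 4*(-6))/17*(-26) = -33*(5 - 2 + 24)/17*(-26) = -33/17*27*(-26) = -891/17*(-26) = 23166/17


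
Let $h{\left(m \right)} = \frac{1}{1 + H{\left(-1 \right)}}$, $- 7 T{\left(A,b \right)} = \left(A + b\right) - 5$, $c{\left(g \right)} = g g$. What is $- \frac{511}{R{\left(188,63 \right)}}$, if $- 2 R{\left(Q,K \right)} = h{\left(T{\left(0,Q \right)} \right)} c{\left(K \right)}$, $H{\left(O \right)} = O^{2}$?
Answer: $\frac{292}{567} \approx 0.51499$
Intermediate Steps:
$c{\left(g \right)} = g^{2}$
$T{\left(A,b \right)} = \frac{5}{7} - \frac{A}{7} - \frac{b}{7}$ ($T{\left(A,b \right)} = - \frac{\left(A + b\right) - 5}{7} = - \frac{-5 + A + b}{7} = \frac{5}{7} - \frac{A}{7} - \frac{b}{7}$)
$h{\left(m \right)} = \frac{1}{2}$ ($h{\left(m \right)} = \frac{1}{1 + \left(-1\right)^{2}} = \frac{1}{1 + 1} = \frac{1}{2}$)
$R{\left(Q,K \right)} = - \frac{K^{2}}{4}$ ($R{\left(Q,K \right)} = - \frac{\frac{1}{2} K^{2}}{2} = - \frac{K^{2}}{4}$)
$- \frac{511}{R{\left(188,63 \right)}} = - \frac{511}{\left(- \frac{1}{4}\right) 63^{2}} = - \frac{511}{\left(- \frac{1}{4}\right) 3969} = - \frac{511}{- \frac{3969}{4}} = \left(-511\right) \left(- \frac{4}{3969}\right) = \frac{292}{567}$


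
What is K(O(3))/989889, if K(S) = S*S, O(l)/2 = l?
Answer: 12/329963 ≈ 3.6368e-5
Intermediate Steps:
O(l) = 2*l
K(S) = S²
K(O(3))/989889 = (2*3)²/989889 = 6²*(1/989889) = 36*(1/989889) = 12/329963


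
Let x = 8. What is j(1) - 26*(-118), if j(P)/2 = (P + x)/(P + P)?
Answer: 3077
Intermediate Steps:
j(P) = (8 + P)/P (j(P) = 2*((P + 8)/(P + P)) = 2*((8 + P)/((2*P))) = 2*((8 + P)*(1/(2*P))) = 2*((8 + P)/(2*P)) = (8 + P)/P)
j(1) - 26*(-118) = (8 + 1)/1 - 26*(-118) = 1*9 + 3068 = 9 + 3068 = 3077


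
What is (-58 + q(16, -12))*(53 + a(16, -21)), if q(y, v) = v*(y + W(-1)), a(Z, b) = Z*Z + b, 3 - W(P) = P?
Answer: -85824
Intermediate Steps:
W(P) = 3 - P
a(Z, b) = b + Z² (a(Z, b) = Z² + b = b + Z²)
q(y, v) = v*(4 + y) (q(y, v) = v*(y + (3 - 1*(-1))) = v*(y + (3 + 1)) = v*(y + 4) = v*(4 + y))
(-58 + q(16, -12))*(53 + a(16, -21)) = (-58 - 12*(4 + 16))*(53 + (-21 + 16²)) = (-58 - 12*20)*(53 + (-21 + 256)) = (-58 - 240)*(53 + 235) = -298*288 = -85824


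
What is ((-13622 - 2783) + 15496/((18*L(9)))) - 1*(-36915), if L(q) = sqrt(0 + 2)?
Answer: 20510 + 3874*sqrt(2)/9 ≈ 21119.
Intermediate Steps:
L(q) = sqrt(2)
((-13622 - 2783) + 15496/((18*L(9)))) - 1*(-36915) = ((-13622 - 2783) + 15496/((18*sqrt(2)))) - 1*(-36915) = (-16405 + 15496*(sqrt(2)/36)) + 36915 = (-16405 + 3874*sqrt(2)/9) + 36915 = 20510 + 3874*sqrt(2)/9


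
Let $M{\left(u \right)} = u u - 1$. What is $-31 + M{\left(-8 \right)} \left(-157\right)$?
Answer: $-9922$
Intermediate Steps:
$M{\left(u \right)} = -1 + u^{2}$ ($M{\left(u \right)} = u^{2} - 1 = -1 + u^{2}$)
$-31 + M{\left(-8 \right)} \left(-157\right) = -31 + \left(-1 + \left(-8\right)^{2}\right) \left(-157\right) = -31 + \left(-1 + 64\right) \left(-157\right) = -31 + 63 \left(-157\right) = -31 - 9891 = -9922$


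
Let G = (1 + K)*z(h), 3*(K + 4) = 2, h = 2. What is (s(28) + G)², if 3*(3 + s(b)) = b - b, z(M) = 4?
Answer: 1369/9 ≈ 152.11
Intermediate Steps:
K = -10/3 (K = -4 + (⅓)*2 = -4 + ⅔ = -10/3 ≈ -3.3333)
s(b) = -3 (s(b) = -3 + (b - b)/3 = -3 + (⅓)*0 = -3 + 0 = -3)
G = -28/3 (G = (1 - 10/3)*4 = -7/3*4 = -28/3 ≈ -9.3333)
(s(28) + G)² = (-3 - 28/3)² = (-37/3)² = 1369/9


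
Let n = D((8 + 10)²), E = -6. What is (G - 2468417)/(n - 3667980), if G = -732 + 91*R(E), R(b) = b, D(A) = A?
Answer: 2469695/3667656 ≈ 0.67337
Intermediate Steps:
n = 324 (n = (8 + 10)² = 18² = 324)
G = -1278 (G = -732 + 91*(-6) = -732 - 546 = -1278)
(G - 2468417)/(n - 3667980) = (-1278 - 2468417)/(324 - 3667980) = -2469695/(-3667656) = -2469695*(-1/3667656) = 2469695/3667656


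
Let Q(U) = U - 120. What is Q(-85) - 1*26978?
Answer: -27183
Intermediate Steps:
Q(U) = -120 + U
Q(-85) - 1*26978 = (-120 - 85) - 1*26978 = -205 - 26978 = -27183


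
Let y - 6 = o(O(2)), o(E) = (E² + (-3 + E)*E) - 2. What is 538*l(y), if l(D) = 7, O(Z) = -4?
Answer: 3766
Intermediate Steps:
o(E) = -2 + E² + E*(-3 + E) (o(E) = (E² + E*(-3 + E)) - 2 = -2 + E² + E*(-3 + E))
y = 48 (y = 6 + (-2 - 3*(-4) + 2*(-4)²) = 6 + (-2 + 12 + 2*16) = 6 + (-2 + 12 + 32) = 6 + 42 = 48)
538*l(y) = 538*7 = 3766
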